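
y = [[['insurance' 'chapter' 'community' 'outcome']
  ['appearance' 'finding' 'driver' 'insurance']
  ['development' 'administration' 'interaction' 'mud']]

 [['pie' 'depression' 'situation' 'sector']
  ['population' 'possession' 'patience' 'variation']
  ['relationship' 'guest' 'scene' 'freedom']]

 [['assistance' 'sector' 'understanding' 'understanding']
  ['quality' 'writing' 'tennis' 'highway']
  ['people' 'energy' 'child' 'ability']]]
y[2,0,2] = 'understanding'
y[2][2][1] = 'energy'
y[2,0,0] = 'assistance'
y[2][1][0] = 'quality'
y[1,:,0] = ['pie', 'population', 'relationship']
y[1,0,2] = 'situation'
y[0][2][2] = 'interaction'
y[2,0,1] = 'sector'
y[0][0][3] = 'outcome'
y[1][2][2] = 'scene'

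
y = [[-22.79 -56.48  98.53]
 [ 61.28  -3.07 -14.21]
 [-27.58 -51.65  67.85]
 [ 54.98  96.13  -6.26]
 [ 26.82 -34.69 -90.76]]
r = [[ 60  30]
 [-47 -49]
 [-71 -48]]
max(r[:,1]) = 30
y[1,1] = -3.07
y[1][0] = 61.28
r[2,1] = -48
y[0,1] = -56.48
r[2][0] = -71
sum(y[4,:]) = -98.63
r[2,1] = -48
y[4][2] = -90.76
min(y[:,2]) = -90.76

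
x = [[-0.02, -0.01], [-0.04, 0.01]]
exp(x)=[[0.98, -0.01], [-0.04, 1.01]]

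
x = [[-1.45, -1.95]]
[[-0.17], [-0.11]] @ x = [[0.25, 0.33], [0.16, 0.21]]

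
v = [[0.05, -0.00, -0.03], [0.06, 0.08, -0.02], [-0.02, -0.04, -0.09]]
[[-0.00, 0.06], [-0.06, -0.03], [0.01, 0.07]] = v @ [[0.04, 0.86], [-0.68, -1.09], [0.21, -0.45]]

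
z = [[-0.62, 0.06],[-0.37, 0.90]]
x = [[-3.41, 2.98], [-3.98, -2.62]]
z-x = [[2.79, -2.92], [3.61, 3.52]]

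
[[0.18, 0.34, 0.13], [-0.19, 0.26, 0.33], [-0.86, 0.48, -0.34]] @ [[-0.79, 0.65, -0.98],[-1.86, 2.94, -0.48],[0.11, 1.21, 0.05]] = [[-0.76, 1.27, -0.33], [-0.3, 1.04, 0.08], [-0.25, 0.44, 0.60]]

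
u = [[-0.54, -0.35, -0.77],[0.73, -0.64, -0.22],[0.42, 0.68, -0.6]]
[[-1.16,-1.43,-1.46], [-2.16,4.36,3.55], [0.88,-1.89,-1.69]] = u@[[-0.6, 3.18, 2.69], [2.4, -3.62, -2.95], [0.83, 1.27, 1.35]]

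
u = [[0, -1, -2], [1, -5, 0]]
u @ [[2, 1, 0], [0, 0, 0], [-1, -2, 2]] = [[2, 4, -4], [2, 1, 0]]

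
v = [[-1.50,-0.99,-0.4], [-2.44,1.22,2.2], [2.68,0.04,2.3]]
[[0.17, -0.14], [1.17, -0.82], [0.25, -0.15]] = v@ [[-0.19, 0.14], [-0.02, 0.02], [0.33, -0.23]]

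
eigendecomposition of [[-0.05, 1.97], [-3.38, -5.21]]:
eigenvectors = [[-0.61-0.01j,-0.61+0.01j], [0.79+0.00j,(0.79-0j)]]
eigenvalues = [(-2.63+0.05j), (-2.63-0.05j)]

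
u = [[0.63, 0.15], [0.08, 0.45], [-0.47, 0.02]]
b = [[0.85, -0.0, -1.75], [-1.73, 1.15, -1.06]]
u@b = [[0.28, 0.17, -1.26], [-0.71, 0.52, -0.62], [-0.43, 0.02, 0.80]]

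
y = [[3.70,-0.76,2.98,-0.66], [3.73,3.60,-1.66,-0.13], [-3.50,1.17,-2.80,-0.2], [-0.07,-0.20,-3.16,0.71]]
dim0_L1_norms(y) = [11.0, 5.73, 10.6, 1.7]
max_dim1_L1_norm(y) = 9.12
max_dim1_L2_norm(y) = 5.44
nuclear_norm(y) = 15.21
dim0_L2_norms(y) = [6.31, 3.87, 5.43, 1.0]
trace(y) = 5.21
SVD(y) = [[-0.67, 0.10, 0.10, 0.72], [-0.27, -0.93, -0.24, -0.08], [0.63, -0.14, -0.38, 0.66], [0.28, -0.32, 0.89, 0.18]] @ diag([7.1223331115576025, 5.4543253272765595, 2.129189468136853, 0.5017553995870547]) @ [[-0.80,  0.03,  -0.59,  0.08], [-0.47,  -0.65,  0.6,  -0.03], [0.36,  -0.73,  -0.49,  0.31], [0.07,  -0.22,  -0.23,  -0.95]]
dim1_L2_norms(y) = [4.86, 5.44, 4.64, 3.25]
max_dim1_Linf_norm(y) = 3.73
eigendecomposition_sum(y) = [[0.26-0.00j, -0.03+0.00j, (0.33-0j), 0.11+0.00j], [-0.52+0.00j, 0.07-0.00j, -0.67+0.00j, -0.22-0.00j], [(-0.87+0j), (0.12-0j), -1.13+0.00j, -0.37-0.00j], [-1.35+0.00j, (0.18-0j), -1.75+0.00j, (-0.58-0j)]] + [[(1.67+0.97j), (-0.38+0.18j), (1.3-0.43j), (-0.37+0.39j)], [(-0.64-3.11j), (0.64+0.28j), (-1.95-1.12j), 0.89+0.02j], [(-1.83-0.47j), 0.32-0.27j, (-1.11+0.75j), 0.24-0.47j], [(1.46-1.8j), (0.14+0.49j), -0.27-1.62j, 0.40+0.51j]] + [[(1.67-0.97j), (-0.38-0.18j), (1.3+0.43j), -0.37-0.39j], [(-0.64+3.11j), 0.64-0.28j, -1.95+1.12j, (0.89-0.02j)], [-1.83+0.47j, (0.32+0.27j), -1.11-0.75j, 0.24+0.47j], [(1.46+1.8j), 0.14-0.49j, -0.27+1.62j, 0.40-0.51j]] + [[(0.1-0j), 0.04-0.00j, 0.05-0.00j, (-0.03+0j)], [5.52-0.00j, 2.25-0.00j, (2.91-0j), -1.68+0.00j], [1.04-0.00j, (0.42-0j), 0.55-0.00j, -0.32+0.00j], [(-1.63+0j), (-0.67+0j), (-0.86+0j), 0.50-0.00j]]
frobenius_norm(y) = 9.23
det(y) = -41.50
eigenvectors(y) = [[(0.15+0j), 0.27-0.30j, (0.27+0.3j), (-0.02+0j)], [-0.30+0.00j, (-0.67+0j), (-0.67-0j), (-0.94+0j)], [(-0.51+0j), (-0.17+0.36j), (-0.17-0.36j), -0.18+0.00j], [(-0.79+0j), -0.31-0.37j, (-0.31+0.37j), (0.28+0j)]]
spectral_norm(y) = 7.12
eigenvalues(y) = [(-1.38+0j), (1.6+2.51j), (1.6-2.51j), (3.4+0j)]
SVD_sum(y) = [[3.86, -0.15, 2.83, -0.37], [1.53, -0.06, 1.13, -0.15], [-3.60, 0.14, -2.65, 0.35], [-1.58, 0.06, -1.16, 0.15]] + [[-0.26, -0.36, 0.34, -0.02], [2.38, 3.29, -3.04, 0.14], [0.37, 0.51, -0.47, 0.02], [0.82, 1.13, -1.05, 0.05]] + [[0.08, -0.16, -0.11, 0.07],[-0.18, 0.37, 0.25, -0.16],[-0.29, 0.59, 0.40, -0.25],[0.68, -1.38, -0.93, 0.59]] + [[0.02, -0.08, -0.08, -0.34], [-0.00, 0.01, 0.01, 0.04], [0.02, -0.07, -0.08, -0.31], [0.01, -0.02, -0.02, -0.08]]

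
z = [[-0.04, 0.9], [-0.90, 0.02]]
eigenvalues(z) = [(-0.01+0.9j), (-0.01-0.9j)]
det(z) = 0.81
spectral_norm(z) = 0.93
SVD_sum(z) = [[-0.47, 0.46],[-0.46, 0.46]] + [[0.43, 0.44], [-0.44, -0.44]]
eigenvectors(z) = [[0.02-0.71j, 0.02+0.71j],[0.71+0.00j, (0.71-0j)]]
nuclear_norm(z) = 1.80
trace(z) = -0.02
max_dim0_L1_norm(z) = 0.94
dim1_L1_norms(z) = [0.94, 0.92]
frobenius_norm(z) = 1.27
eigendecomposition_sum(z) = [[(-0.02+0.45j),(0.45+0.01j)], [(-0.45-0.01j),0.01+0.45j]] + [[-0.02-0.45j, (0.45-0.01j)], [(-0.45+0.01j), (0.01-0.45j)]]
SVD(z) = [[-0.71, -0.70], [-0.70, 0.71]] @ diag([0.9300555538409837, 0.8700555538409838]) @ [[0.71, -0.70], [-0.70, -0.71]]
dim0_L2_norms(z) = [0.9, 0.9]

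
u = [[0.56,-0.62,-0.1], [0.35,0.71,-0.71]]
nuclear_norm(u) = 1.90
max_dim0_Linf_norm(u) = 0.71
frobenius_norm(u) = 1.36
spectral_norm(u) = 1.09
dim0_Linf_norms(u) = [0.56, 0.71, 0.71]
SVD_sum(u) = [[-0.05, -0.3, 0.21], [0.13, 0.83, -0.6]] + [[0.61, -0.32, -0.31],[0.22, -0.12, -0.11]]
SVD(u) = [[-0.34,0.94], [0.94,0.34]] @ diag([1.0920635259569216, 0.8038017512263426]) @ [[0.13, 0.8, -0.58], [0.80, -0.43, -0.41]]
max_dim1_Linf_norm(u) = 0.71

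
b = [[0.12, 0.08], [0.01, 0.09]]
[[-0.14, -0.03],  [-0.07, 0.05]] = b @[[-0.69,  -0.73], [-0.73,  0.69]]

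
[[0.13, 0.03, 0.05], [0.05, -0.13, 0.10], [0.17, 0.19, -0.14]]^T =[[0.13, 0.05, 0.17], [0.03, -0.13, 0.19], [0.05, 0.1, -0.14]]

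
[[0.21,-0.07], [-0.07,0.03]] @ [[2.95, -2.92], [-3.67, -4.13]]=[[0.88, -0.32],[-0.32, 0.08]]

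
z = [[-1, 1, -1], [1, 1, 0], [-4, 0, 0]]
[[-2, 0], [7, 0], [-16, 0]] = z @ [[4, 0], [3, 0], [1, 0]]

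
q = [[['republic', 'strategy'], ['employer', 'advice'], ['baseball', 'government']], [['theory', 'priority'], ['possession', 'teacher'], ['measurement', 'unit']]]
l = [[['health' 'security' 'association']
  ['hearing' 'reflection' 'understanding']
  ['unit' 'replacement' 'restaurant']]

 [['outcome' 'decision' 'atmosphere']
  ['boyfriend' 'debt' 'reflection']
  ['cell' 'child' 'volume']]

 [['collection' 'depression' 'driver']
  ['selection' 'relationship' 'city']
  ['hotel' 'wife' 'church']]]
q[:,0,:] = [['republic', 'strategy'], ['theory', 'priority']]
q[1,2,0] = 'measurement'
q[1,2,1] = 'unit'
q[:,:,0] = [['republic', 'employer', 'baseball'], ['theory', 'possession', 'measurement']]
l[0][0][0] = 'health'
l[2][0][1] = 'depression'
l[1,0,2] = 'atmosphere'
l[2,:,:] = [['collection', 'depression', 'driver'], ['selection', 'relationship', 'city'], ['hotel', 'wife', 'church']]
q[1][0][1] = 'priority'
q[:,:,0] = [['republic', 'employer', 'baseball'], ['theory', 'possession', 'measurement']]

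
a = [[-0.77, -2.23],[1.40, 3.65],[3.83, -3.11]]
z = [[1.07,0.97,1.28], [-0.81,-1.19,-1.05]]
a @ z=[[0.98, 1.91, 1.36],[-1.46, -2.99, -2.04],[6.62, 7.42, 8.17]]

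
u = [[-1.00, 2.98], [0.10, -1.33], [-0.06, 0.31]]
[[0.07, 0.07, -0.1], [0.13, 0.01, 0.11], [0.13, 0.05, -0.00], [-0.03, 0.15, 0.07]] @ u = [[-0.06,0.08], [-0.14,0.41], [-0.12,0.32], [0.04,-0.27]]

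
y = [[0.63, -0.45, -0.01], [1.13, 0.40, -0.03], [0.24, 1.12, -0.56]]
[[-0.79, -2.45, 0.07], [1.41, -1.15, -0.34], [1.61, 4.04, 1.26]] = y @ [[0.47,-2.03,-0.24], [2.36,2.66,-0.42], [2.05,-2.76,-3.19]]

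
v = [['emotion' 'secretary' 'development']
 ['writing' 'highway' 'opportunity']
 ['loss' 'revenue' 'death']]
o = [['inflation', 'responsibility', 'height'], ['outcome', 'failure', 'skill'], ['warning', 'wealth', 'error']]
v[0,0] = 'emotion'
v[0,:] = ['emotion', 'secretary', 'development']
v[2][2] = 'death'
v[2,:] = ['loss', 'revenue', 'death']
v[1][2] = 'opportunity'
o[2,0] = 'warning'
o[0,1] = 'responsibility'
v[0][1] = 'secretary'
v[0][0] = 'emotion'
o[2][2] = 'error'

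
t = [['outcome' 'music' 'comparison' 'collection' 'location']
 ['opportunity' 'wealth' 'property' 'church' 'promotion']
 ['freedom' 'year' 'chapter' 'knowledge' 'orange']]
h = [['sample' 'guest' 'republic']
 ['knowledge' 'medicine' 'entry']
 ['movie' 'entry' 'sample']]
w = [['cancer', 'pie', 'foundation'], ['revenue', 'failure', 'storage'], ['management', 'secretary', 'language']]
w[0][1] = 'pie'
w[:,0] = ['cancer', 'revenue', 'management']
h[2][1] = 'entry'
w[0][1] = 'pie'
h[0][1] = 'guest'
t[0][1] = 'music'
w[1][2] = 'storage'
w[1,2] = 'storage'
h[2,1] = 'entry'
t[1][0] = 'opportunity'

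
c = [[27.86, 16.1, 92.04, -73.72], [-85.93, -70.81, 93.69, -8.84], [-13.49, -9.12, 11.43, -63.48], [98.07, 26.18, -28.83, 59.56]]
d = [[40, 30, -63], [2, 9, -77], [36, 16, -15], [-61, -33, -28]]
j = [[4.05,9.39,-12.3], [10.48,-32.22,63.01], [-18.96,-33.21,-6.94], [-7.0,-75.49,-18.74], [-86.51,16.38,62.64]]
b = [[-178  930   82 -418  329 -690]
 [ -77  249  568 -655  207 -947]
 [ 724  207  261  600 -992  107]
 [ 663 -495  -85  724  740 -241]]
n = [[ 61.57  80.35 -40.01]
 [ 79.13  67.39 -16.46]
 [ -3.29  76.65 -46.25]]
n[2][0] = -3.29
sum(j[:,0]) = -97.94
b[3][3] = 724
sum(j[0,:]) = 1.1400000000000006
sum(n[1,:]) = 130.05999999999997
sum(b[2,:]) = 907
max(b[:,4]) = 740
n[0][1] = 80.35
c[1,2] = 93.69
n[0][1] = 80.35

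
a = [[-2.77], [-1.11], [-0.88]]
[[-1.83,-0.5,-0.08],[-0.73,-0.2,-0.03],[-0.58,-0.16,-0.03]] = a@[[0.66,0.18,0.03]]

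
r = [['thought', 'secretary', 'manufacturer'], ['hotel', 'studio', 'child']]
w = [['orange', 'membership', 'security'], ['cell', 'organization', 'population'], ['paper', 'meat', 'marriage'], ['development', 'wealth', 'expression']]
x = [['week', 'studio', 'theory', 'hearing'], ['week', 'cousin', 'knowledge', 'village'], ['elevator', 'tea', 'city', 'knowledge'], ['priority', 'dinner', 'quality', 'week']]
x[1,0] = 'week'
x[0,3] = 'hearing'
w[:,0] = ['orange', 'cell', 'paper', 'development']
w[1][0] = 'cell'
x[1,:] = ['week', 'cousin', 'knowledge', 'village']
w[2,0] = 'paper'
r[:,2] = ['manufacturer', 'child']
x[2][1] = 'tea'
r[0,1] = 'secretary'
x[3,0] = 'priority'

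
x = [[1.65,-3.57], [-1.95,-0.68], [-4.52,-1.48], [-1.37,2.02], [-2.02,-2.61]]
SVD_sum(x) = [[-0.15,-0.08], [-1.82,-0.94], [-4.18,-2.15], [-0.26,-0.13], [-2.66,-1.37]] + [[1.8,-3.49], [-0.13,0.26], [-0.34,0.67], [-1.11,2.15], [0.64,-1.24]]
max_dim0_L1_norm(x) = 11.51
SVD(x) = [[0.03, -0.80], [0.34, 0.06], [0.79, 0.15], [0.05, 0.50], [0.50, -0.29]] @ diag([5.940840057001611, 4.889715678556891]) @ [[-0.89, -0.46], [-0.46, 0.89]]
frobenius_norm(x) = 7.69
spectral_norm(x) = 5.94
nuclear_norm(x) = 10.83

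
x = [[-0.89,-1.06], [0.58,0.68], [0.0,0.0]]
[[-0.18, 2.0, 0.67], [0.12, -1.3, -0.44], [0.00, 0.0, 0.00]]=x@ [[0.25, -2.12, -0.74],[-0.04, -0.11, -0.01]]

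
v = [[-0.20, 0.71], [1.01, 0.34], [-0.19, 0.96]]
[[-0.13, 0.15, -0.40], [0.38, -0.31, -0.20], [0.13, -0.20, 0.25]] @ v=[[0.25,-0.43], [-0.35,-0.03], [-0.28,0.26]]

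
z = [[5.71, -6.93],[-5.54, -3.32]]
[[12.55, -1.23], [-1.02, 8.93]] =z@[[0.85, -1.15], [-1.11, -0.77]]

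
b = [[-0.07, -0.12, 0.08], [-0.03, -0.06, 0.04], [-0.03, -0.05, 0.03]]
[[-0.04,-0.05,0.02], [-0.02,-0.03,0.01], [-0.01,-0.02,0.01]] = b@[[0.18, 0.16, -0.04], [0.16, 0.28, -0.12], [-0.04, -0.12, 0.06]]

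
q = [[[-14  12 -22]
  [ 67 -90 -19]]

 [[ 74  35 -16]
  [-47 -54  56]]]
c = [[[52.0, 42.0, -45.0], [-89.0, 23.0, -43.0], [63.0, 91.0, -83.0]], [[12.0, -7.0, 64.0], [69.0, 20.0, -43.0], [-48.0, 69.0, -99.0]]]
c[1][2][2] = -99.0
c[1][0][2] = 64.0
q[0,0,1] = 12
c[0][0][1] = 42.0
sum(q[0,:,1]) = -78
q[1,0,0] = 74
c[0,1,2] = -43.0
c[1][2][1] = 69.0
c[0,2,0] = 63.0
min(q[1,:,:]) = -54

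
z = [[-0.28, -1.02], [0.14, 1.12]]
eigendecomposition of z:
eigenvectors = [[-0.99,0.62], [0.11,-0.78]]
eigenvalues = [-0.17, 1.01]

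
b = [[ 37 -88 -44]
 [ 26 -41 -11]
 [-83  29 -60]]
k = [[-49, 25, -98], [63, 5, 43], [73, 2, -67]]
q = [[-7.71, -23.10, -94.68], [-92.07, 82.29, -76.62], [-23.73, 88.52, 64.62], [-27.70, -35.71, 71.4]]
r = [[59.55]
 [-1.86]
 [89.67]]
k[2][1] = 2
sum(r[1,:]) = -1.86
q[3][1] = -35.71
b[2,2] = -60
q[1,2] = -76.62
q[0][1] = -23.1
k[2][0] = 73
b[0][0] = 37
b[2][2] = -60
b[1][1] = -41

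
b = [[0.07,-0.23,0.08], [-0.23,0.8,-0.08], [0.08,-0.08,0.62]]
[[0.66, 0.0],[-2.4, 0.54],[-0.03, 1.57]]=b @ [[0.78, -2.94], [-2.83, 0.12], [-0.52, 2.93]]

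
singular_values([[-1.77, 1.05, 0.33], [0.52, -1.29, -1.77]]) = [2.75, 1.35]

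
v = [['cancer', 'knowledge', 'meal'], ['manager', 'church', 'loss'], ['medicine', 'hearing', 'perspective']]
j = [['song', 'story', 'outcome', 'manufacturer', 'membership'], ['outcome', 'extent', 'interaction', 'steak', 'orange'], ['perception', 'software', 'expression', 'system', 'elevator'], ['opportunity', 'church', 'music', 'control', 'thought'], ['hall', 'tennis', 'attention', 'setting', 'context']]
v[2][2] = 'perspective'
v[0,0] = 'cancer'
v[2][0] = 'medicine'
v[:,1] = ['knowledge', 'church', 'hearing']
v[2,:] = ['medicine', 'hearing', 'perspective']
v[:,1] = ['knowledge', 'church', 'hearing']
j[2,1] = 'software'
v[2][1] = 'hearing'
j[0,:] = ['song', 'story', 'outcome', 'manufacturer', 'membership']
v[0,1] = 'knowledge'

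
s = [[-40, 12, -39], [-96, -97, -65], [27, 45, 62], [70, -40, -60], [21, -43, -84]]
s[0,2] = -39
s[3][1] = -40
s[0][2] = -39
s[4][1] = -43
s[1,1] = -97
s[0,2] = -39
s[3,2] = -60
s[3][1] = -40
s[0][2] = -39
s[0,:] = [-40, 12, -39]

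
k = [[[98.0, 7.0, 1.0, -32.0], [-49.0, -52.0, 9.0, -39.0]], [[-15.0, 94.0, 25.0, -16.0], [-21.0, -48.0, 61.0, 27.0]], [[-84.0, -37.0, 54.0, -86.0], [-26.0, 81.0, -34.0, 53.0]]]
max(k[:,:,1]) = 94.0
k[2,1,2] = -34.0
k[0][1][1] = -52.0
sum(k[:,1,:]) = -38.0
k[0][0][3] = -32.0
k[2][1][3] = 53.0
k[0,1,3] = -39.0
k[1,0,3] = -16.0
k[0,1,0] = -49.0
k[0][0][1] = 7.0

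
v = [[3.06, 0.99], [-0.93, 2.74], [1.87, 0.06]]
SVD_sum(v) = [[3.13, 0.35],[-0.62, -0.07],[1.85, 0.21]] + [[-0.07, 0.64], [-0.31, 2.81], [0.02, -0.15]]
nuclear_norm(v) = 6.62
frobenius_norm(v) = 4.71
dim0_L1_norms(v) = [5.86, 3.79]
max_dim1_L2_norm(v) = 3.22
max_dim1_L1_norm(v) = 4.05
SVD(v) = [[-0.85,-0.22], [0.17,-0.97], [-0.50,0.05]] @ diag([3.7137355509690666, 2.902562360651099]) @ [[-0.99, -0.11], [0.11, -0.99]]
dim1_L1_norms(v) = [4.05, 3.67, 1.93]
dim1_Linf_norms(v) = [3.06, 2.74, 1.87]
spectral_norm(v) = 3.71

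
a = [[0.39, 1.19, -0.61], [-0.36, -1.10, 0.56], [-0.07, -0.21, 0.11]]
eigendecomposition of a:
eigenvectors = [[0.73, -0.94, -0.79], [-0.67, 0.16, 0.46], [-0.13, -0.29, 0.40]]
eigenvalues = [-0.61, -0.0, 0.01]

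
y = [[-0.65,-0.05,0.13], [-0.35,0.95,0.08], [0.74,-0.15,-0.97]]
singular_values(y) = [1.43, 0.88, 0.42]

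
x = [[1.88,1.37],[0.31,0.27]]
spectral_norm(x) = 2.36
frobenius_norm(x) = 2.36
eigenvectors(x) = [[0.99, -0.60], [0.17, 0.8]]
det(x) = 0.08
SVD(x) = [[-0.98,-0.17],[-0.17,0.98]] @ diag([2.3620051184532587, 0.035097299050006484]) @ [[-0.81, -0.59], [-0.59, 0.81]]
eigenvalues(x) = [2.11, 0.04]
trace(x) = 2.15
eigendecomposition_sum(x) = [[1.88, 1.40], [0.32, 0.24]] + [[0.0,  -0.03], [-0.01,  0.03]]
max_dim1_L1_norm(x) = 3.25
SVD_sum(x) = [[1.88, 1.37],[0.33, 0.24]] + [[0.0,-0.0], [-0.02,0.03]]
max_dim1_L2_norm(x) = 2.33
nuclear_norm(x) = 2.40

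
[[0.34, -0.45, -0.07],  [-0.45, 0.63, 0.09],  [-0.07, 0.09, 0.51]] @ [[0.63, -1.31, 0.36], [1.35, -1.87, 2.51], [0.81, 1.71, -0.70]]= [[-0.45, 0.28, -0.96], [0.64, -0.43, 1.36], [0.49, 0.80, -0.16]]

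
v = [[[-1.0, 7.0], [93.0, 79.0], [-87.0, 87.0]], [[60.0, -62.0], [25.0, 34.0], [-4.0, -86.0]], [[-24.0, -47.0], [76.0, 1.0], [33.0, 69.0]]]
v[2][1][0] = 76.0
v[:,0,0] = [-1.0, 60.0, -24.0]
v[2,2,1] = 69.0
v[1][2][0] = -4.0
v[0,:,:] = [[-1.0, 7.0], [93.0, 79.0], [-87.0, 87.0]]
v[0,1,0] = 93.0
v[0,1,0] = 93.0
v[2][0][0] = -24.0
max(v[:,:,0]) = 93.0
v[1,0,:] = [60.0, -62.0]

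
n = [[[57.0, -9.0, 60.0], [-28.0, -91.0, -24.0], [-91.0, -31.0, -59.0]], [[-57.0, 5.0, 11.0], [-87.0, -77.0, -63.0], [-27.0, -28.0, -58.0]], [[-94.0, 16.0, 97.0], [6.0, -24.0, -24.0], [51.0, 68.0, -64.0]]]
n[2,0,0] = -94.0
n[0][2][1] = -31.0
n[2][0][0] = -94.0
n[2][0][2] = 97.0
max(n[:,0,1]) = 16.0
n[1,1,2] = -63.0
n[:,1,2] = [-24.0, -63.0, -24.0]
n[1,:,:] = [[-57.0, 5.0, 11.0], [-87.0, -77.0, -63.0], [-27.0, -28.0, -58.0]]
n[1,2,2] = -58.0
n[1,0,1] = 5.0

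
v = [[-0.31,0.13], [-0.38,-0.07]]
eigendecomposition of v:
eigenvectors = [[0.27-0.42j, (0.27+0.42j)], [0.86+0.00j, (0.86-0j)]]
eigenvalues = [(-0.19+0.19j), (-0.19-0.19j)]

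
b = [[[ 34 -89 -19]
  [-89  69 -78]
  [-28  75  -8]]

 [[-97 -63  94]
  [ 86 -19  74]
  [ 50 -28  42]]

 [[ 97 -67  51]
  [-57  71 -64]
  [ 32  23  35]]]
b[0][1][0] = -89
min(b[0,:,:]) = -89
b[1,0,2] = 94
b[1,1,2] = 74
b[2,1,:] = [-57, 71, -64]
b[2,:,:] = [[97, -67, 51], [-57, 71, -64], [32, 23, 35]]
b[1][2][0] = 50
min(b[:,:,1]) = -89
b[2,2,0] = 32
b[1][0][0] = -97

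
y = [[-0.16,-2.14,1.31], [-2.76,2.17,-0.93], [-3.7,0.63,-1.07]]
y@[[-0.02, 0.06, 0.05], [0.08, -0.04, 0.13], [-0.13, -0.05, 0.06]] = [[-0.34, 0.01, -0.21], [0.35, -0.21, 0.09], [0.26, -0.19, -0.17]]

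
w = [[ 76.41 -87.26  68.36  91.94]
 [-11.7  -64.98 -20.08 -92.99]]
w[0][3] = 91.94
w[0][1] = -87.26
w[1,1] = -64.98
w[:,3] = [91.94, -92.99]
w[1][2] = -20.08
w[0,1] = -87.26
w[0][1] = -87.26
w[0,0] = 76.41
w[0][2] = 68.36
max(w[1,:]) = -11.7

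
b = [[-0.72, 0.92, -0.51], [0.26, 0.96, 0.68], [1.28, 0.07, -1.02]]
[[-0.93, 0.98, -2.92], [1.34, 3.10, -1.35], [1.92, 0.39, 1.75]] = b @ [[1.79, 0.93, 1.55], [0.62, 2.31, -1.9], [0.41, 0.94, 0.1]]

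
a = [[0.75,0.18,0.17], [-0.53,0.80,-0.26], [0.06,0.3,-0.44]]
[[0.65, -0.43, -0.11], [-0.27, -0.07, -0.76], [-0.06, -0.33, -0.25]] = a@[[0.71,-0.59,0.08], [0.27,-0.34,-0.91], [0.42,0.44,-0.05]]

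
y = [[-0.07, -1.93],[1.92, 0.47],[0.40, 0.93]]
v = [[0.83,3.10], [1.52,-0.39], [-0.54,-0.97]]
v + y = [[0.76, 1.17], [3.44, 0.08], [-0.14, -0.04]]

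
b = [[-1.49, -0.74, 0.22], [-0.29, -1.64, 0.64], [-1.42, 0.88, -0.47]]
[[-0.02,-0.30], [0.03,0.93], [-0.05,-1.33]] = b@[[0.02, 0.54],  [-0.02, -0.72],  [-0.00, -0.14]]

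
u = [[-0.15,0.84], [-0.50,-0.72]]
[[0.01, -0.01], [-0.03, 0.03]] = u @ [[0.03, -0.04], [0.02, -0.02]]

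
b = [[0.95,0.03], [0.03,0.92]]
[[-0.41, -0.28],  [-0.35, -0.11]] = b @ [[-0.42,-0.29], [-0.37,-0.11]]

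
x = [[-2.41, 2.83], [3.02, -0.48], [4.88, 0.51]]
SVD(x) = [[-0.46, -0.86],[0.48, -0.03],[0.75, -0.51]] @ diag([6.309540058900671, 2.726170252410457]) @ [[0.98, -0.18], [-0.18, -0.98]]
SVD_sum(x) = [[-2.84, 0.52], [3.01, -0.56], [4.63, -0.85]] + [[0.43, 2.31], [0.01, 0.08], [0.25, 1.36]]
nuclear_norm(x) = 9.04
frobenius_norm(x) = 6.87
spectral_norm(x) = 6.31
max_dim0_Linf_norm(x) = 4.88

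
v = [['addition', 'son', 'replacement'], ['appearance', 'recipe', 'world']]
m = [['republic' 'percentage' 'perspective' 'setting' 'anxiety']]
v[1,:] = ['appearance', 'recipe', 'world']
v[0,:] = ['addition', 'son', 'replacement']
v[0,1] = 'son'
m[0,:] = ['republic', 'percentage', 'perspective', 'setting', 'anxiety']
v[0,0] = 'addition'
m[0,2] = 'perspective'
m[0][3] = 'setting'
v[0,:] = ['addition', 'son', 'replacement']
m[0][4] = 'anxiety'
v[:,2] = ['replacement', 'world']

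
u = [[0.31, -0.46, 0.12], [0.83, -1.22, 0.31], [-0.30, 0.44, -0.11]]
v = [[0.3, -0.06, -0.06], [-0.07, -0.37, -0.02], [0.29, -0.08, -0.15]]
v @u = [[0.06, -0.09, 0.02],[-0.32, 0.47, -0.12],[0.07, -0.10, 0.03]]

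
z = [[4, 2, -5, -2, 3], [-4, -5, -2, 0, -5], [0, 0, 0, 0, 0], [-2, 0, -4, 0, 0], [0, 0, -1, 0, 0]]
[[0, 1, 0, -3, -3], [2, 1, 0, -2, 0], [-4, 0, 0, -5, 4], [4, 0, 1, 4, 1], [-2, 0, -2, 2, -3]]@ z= [[2, -5, 13, 0, -5], [8, -1, -4, -4, 1], [-6, -8, 36, 8, -12], [8, 8, -37, -8, 12], [-12, -4, 5, 4, -6]]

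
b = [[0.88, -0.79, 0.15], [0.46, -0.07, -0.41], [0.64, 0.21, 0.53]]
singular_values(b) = [1.33, 0.74, 0.47]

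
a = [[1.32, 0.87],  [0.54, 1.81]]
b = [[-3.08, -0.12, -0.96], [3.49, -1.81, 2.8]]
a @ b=[[-1.03, -1.73, 1.17], [4.65, -3.34, 4.55]]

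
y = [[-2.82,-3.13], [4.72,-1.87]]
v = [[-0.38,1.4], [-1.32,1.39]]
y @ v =[[5.2,-8.30],[0.67,4.01]]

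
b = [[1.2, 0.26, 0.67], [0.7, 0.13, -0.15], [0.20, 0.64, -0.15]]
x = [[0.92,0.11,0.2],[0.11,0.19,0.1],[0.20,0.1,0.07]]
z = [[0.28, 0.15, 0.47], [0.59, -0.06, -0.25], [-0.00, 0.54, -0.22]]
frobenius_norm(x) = 1.01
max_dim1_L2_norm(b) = 1.4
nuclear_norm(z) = 1.79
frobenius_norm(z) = 1.04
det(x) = -0.00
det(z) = 0.21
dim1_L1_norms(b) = [2.13, 0.98, 0.99]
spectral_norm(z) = 0.66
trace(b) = 1.18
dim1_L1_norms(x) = [1.23, 0.4, 0.37]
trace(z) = 0.00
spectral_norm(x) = 0.99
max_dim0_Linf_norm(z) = 0.59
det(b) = 0.39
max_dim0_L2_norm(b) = 1.4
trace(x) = 1.18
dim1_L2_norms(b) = [1.4, 0.73, 0.69]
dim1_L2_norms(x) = [0.95, 0.24, 0.23]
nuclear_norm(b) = 2.59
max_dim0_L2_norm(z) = 0.65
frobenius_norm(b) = 1.72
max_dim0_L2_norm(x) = 0.95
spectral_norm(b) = 1.54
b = x + z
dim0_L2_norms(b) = [1.4, 0.7, 0.7]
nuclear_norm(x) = 1.19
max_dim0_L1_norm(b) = 2.1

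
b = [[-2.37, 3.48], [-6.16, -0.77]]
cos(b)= [[-8.35,  36.48], [-64.57,  8.42]]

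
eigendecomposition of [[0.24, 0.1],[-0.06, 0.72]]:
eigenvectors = [[-0.99, -0.21], [-0.13, -0.98]]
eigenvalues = [0.25, 0.71]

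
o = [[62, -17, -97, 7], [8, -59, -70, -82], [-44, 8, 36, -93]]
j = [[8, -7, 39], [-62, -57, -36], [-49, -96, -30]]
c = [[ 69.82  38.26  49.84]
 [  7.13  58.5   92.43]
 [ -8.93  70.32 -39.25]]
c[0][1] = 38.26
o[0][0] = 62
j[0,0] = 8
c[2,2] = -39.25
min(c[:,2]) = -39.25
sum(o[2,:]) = -93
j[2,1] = -96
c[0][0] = 69.82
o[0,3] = 7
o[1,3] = -82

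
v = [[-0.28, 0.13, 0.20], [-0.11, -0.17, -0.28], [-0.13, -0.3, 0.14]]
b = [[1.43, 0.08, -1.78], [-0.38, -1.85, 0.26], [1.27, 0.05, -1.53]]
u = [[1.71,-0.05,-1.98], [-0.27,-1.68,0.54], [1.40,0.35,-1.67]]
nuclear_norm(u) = 5.14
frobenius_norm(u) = 3.86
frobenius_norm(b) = 3.58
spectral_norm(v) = 0.42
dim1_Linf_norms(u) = [1.98, 1.68, 1.67]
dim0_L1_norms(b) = [3.08, 1.98, 3.57]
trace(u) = -1.64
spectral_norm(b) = 3.09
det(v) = 0.04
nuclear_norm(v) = 1.05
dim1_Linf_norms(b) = [1.78, 1.85, 1.53]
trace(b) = -1.95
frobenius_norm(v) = 0.62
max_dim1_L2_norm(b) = 2.28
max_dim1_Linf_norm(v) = 0.3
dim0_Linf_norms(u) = [1.71, 1.68, 1.98]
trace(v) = -0.31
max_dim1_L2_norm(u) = 2.62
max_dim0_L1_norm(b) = 3.57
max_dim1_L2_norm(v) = 0.37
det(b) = -0.14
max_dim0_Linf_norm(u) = 1.98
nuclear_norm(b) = 4.92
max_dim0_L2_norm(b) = 2.36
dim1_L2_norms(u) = [2.62, 1.79, 2.21]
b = u + v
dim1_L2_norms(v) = [0.37, 0.35, 0.36]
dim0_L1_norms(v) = [0.52, 0.6, 0.62]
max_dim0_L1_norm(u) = 4.19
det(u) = -0.01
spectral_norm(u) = 3.50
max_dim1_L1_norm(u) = 3.74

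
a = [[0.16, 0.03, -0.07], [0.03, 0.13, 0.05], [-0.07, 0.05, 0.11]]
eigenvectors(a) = [[0.49, -0.8, 0.35],[-0.49, 0.07, 0.87],[0.72, 0.60, 0.36]]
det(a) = 0.00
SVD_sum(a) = [[0.13, -0.01, -0.1], [-0.01, 0.0, 0.01], [-0.1, 0.01, 0.07]] + [[0.02, 0.05, 0.02], [0.05, 0.12, 0.05], [0.02, 0.05, 0.02]] + [[0.01, -0.01, 0.01], [-0.01, 0.01, -0.01], [0.01, -0.01, 0.01]]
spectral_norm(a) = 0.21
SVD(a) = [[-0.8, -0.35, 0.49], [0.07, -0.87, -0.49], [0.60, -0.36, 0.72]] @ diag([0.2096519752027022, 0.16273829298199122, 0.027609731815306657]) @ [[-0.8, 0.07, 0.6], [-0.35, -0.87, -0.36], [0.49, -0.49, 0.72]]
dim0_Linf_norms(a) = [0.16, 0.13, 0.11]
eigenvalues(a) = [0.03, 0.21, 0.16]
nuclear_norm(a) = 0.40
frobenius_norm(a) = 0.27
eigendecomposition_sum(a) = [[0.01, -0.01, 0.01], [-0.01, 0.01, -0.01], [0.01, -0.01, 0.01]] + [[0.13, -0.01, -0.10], [-0.01, 0.00, 0.01], [-0.10, 0.01, 0.07]] + [[0.02, 0.05, 0.02],[0.05, 0.12, 0.05],[0.02, 0.05, 0.02]]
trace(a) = 0.40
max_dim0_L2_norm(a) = 0.18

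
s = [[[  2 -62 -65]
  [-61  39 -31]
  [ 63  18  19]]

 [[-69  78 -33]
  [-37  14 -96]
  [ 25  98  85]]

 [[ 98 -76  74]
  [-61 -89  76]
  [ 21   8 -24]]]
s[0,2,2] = 19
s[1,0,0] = -69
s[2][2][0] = 21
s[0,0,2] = -65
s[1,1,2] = -96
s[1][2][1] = 98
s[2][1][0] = -61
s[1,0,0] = -69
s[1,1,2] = -96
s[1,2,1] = 98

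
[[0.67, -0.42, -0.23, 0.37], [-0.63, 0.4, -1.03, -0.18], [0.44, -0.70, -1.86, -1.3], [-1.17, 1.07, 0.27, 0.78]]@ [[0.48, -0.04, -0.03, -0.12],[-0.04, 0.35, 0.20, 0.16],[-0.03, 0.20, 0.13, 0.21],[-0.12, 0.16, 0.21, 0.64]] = [[0.3,-0.16,-0.06,0.04],  [-0.27,-0.07,-0.07,-0.19],  [0.45,-0.84,-0.67,-1.39],  [-0.71,0.60,0.45,0.87]]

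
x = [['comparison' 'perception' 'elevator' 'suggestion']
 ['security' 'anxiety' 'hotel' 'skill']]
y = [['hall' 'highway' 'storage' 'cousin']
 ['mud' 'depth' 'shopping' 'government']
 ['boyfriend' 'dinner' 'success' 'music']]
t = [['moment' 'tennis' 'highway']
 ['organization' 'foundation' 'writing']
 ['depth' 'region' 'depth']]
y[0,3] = 'cousin'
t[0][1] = 'tennis'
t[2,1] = 'region'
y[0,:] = ['hall', 'highway', 'storage', 'cousin']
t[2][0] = 'depth'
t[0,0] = 'moment'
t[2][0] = 'depth'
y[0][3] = 'cousin'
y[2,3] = 'music'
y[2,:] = ['boyfriend', 'dinner', 'success', 'music']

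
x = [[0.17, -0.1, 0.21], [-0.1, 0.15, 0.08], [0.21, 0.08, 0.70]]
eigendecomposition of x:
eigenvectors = [[-0.32,0.72,-0.62],  [-0.07,0.63,0.77],  [-0.95,-0.29,0.15]]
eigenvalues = [0.78, -0.0, 0.24]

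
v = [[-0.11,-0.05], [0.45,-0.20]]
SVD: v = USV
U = [[-0.17, 0.99],[0.99, 0.17]]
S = [0.5, 0.09]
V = [[0.93, -0.38], [-0.38, -0.93]]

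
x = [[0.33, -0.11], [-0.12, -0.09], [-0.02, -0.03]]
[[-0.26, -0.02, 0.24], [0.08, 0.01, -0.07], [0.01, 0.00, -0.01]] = x@[[-0.74, -0.06, 0.67], [0.15, 0.01, -0.13]]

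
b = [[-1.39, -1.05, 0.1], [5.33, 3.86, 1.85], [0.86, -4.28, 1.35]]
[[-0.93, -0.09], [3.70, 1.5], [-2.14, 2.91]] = b@[[0.24,0.43], [0.58,-0.44], [0.1,0.49]]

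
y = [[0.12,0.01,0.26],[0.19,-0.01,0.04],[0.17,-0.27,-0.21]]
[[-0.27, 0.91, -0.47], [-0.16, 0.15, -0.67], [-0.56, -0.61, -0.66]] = y @ [[-0.54, 0.05, -3.48], [2.42, -0.42, 0.4], [-0.88, 3.50, -0.21]]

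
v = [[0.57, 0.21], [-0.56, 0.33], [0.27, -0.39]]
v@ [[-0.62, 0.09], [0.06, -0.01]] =[[-0.34, 0.05], [0.37, -0.05], [-0.19, 0.03]]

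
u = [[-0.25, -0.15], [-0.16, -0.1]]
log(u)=[[(-2.41+3.14j), (2.09-0j)], [(2.23-0j), -4.50+3.14j]]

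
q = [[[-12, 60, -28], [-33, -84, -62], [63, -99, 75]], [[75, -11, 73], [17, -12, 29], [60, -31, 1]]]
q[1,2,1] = -31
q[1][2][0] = 60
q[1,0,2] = 73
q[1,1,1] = -12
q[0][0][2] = -28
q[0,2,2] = 75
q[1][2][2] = 1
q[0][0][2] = -28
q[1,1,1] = -12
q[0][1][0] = -33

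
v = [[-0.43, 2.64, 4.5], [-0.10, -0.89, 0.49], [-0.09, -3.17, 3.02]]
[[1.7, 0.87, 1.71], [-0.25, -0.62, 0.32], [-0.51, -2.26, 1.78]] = v@[[0.39, 0.35, 0.21], [0.35, 0.59, -0.12], [0.21, -0.12, 0.47]]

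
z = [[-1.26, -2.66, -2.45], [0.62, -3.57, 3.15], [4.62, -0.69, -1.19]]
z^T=[[-1.26,0.62,4.62], [-2.66,-3.57,-0.69], [-2.45,3.15,-1.19]]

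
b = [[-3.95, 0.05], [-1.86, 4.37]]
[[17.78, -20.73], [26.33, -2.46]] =b @ [[-4.45, 5.27], [4.13, 1.68]]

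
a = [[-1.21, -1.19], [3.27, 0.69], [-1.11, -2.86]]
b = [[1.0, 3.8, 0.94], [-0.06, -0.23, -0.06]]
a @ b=[[-1.14, -4.32, -1.07], [3.23, 12.27, 3.03], [-0.94, -3.56, -0.87]]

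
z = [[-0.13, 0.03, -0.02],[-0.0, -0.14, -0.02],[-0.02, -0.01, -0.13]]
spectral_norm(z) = 0.15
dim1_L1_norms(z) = [0.18, 0.16, 0.16]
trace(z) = -0.40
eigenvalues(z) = [(-0.1+0j), (-0.15+0.01j), (-0.15-0.01j)]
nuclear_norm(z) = 0.40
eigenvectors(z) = [[0.73+0.00j, (-0.63+0j), (-0.63-0j)], [0.31+0.00j, 0.26-0.55j, (0.26+0.55j)], [-0.61+0.00j, (-0.23-0.43j), -0.23+0.43j]]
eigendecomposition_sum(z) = [[(-0.04+0j), -0.04-0.00j, (0.05-0j)], [(-0.02+0j), (-0.02-0j), 0.02-0.00j], [0.03-0.00j, (0.04+0j), (-0.05+0j)]] + [[-0.05+0.01j,(0.04+0.05j),(-0.04+0.04j)],[0.01-0.05j,(-0.06+0.01j),(-0.02-0.05j)],[(-0.03-0.03j),-0.02+0.04j,-0.04-0.01j]] + [[(-0.05-0.01j), 0.04-0.05j, (-0.04-0.04j)], [0.01+0.05j, (-0.06-0.01j), -0.02+0.05j], [-0.03+0.03j, -0.02-0.04j, (-0.04+0.01j)]]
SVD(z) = [[-0.49,-0.64,-0.6],[0.85,-0.2,-0.48],[0.19,-0.74,0.64]] @ diag([0.151735956584458, 0.15066199460532678, 0.09938391651038891]) @ [[0.39, -0.9, -0.21], [0.65, 0.11, 0.75], [0.65, 0.43, -0.63]]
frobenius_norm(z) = 0.24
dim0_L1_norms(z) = [0.15, 0.18, 0.17]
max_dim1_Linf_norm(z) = 0.14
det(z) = -0.00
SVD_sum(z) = [[-0.03,0.07,0.02], [0.05,-0.12,-0.03], [0.01,-0.03,-0.01]] + [[-0.06, -0.01, -0.07], [-0.02, -0.0, -0.02], [-0.07, -0.01, -0.08]] + [[-0.04, -0.03, 0.04], [-0.03, -0.02, 0.03], [0.04, 0.03, -0.04]]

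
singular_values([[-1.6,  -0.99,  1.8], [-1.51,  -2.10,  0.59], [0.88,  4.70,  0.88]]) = [5.54, 2.6, 0.27]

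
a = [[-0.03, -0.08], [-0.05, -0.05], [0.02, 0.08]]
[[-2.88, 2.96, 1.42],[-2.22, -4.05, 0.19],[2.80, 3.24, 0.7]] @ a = [[-0.03,0.20], [0.27,0.40], [-0.23,-0.33]]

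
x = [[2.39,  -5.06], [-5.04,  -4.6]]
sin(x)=[[-0.92, 0.05],[0.05, -0.85]]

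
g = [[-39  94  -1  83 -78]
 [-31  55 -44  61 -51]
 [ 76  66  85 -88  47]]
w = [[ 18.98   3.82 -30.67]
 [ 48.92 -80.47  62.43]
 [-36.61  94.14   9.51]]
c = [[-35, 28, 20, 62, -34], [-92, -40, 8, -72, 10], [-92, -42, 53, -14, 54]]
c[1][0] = -92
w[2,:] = [-36.61, 94.14, 9.51]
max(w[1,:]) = 62.43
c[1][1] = -40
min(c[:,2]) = 8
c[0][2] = 20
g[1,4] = -51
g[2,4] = 47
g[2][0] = 76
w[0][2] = -30.67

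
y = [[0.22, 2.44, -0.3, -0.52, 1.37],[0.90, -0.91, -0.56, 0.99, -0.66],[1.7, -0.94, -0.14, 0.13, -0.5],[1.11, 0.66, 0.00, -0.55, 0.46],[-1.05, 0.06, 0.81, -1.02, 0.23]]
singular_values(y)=[3.56, 2.5, 1.34, 0.0, 0.0]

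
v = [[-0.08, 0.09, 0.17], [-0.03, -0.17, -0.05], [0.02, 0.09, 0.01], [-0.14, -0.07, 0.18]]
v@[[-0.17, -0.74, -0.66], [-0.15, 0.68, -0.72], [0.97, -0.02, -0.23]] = [[0.16, 0.12, -0.05],  [-0.02, -0.09, 0.15],  [-0.01, 0.05, -0.08],  [0.21, 0.05, 0.1]]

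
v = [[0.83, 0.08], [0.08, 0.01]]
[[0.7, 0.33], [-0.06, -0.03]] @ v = [[0.61, 0.06], [-0.05, -0.01]]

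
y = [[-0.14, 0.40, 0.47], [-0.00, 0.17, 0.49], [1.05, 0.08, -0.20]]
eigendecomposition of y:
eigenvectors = [[-0.56,0.36,-0.03], [-0.52,0.46,0.76], [-0.64,-0.82,-0.64]]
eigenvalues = [0.78, -0.7, -0.24]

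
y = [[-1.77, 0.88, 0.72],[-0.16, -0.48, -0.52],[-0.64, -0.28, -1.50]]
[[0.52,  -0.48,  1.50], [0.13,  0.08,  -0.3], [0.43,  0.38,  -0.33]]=y@[[-0.35,  0.2,  -0.50], [-0.00,  0.16,  0.41], [-0.14,  -0.37,  0.36]]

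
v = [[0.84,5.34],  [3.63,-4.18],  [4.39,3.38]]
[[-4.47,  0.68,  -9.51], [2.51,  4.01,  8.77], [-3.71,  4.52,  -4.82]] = v@[[-0.23, 1.06, 0.31], [-0.8, -0.04, -1.83]]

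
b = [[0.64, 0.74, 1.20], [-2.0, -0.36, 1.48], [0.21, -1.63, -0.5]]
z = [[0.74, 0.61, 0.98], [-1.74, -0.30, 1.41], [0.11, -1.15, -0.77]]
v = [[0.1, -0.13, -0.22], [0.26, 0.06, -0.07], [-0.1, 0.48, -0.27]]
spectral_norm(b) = 2.55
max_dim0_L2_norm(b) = 2.11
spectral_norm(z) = 2.32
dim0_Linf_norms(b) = [2.0, 1.63, 1.48]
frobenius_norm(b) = 3.42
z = b + v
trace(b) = -0.22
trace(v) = -0.11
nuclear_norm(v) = 1.09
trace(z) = -0.33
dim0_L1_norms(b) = [2.85, 2.73, 3.18]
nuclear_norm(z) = 4.73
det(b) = 5.15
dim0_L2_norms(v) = [0.3, 0.5, 0.36]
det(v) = -0.04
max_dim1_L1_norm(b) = 3.84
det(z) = 2.64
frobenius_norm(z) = 2.99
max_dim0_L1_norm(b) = 3.18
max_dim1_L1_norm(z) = 3.45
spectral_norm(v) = 0.56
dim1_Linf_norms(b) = [1.2, 2.0, 1.63]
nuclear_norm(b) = 5.58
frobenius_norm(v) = 0.68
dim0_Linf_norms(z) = [1.74, 1.15, 1.41]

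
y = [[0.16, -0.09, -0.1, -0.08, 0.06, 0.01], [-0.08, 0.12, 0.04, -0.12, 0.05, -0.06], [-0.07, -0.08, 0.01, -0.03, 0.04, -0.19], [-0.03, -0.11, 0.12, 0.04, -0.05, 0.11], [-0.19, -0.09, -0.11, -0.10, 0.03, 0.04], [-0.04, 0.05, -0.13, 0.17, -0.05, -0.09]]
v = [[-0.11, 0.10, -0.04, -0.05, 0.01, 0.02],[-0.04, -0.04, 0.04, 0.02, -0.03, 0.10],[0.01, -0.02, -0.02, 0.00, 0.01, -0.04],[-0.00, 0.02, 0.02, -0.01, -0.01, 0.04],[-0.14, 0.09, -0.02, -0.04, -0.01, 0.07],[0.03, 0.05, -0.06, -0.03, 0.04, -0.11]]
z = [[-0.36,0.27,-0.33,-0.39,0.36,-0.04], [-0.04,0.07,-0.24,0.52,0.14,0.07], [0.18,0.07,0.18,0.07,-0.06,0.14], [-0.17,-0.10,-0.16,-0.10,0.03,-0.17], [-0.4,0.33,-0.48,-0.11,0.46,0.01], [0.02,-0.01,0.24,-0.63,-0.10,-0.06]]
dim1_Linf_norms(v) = [0.11, 0.1, 0.04, 0.04, 0.14, 0.11]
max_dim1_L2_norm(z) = 0.85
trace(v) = -0.30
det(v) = -0.00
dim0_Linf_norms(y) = [0.19, 0.12, 0.13, 0.17, 0.06, 0.19]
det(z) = -0.00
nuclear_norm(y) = 1.25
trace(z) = 0.19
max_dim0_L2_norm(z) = 0.92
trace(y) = 0.27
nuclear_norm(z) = 2.45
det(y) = -0.00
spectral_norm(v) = 0.25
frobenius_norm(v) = 0.32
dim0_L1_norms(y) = [0.57, 0.54, 0.51, 0.54, 0.28, 0.5]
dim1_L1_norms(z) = [1.75, 1.08, 0.7, 0.73, 1.79, 1.06]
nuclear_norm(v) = 0.51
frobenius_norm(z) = 1.53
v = z @ y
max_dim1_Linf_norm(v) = 0.14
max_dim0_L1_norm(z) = 1.82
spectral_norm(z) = 1.16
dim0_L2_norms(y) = [0.27, 0.23, 0.23, 0.25, 0.12, 0.25]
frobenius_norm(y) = 0.57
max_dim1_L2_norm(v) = 0.19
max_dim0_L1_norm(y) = 0.57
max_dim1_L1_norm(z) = 1.79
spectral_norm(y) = 0.30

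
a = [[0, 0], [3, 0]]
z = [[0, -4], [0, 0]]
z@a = [[-12, 0], [0, 0]]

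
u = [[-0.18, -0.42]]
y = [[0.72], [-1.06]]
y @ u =[[-0.13,-0.30], [0.19,0.45]]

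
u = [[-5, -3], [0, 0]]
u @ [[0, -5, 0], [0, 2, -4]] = [[0, 19, 12], [0, 0, 0]]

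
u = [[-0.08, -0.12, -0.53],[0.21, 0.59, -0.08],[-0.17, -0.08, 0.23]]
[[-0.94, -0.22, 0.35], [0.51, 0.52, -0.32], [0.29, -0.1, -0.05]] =u @ [[-0.14, 0.47, -0.1],[1.13, 0.74, -0.57],[1.54, 0.17, -0.51]]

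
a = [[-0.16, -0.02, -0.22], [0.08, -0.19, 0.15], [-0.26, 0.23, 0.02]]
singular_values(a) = [0.43, 0.24, 0.13]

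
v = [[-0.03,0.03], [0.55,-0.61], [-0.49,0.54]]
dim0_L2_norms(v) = [0.74, 0.82]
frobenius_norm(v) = 1.10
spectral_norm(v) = 1.10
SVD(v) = [[-0.04,-0.78], [0.75,-0.44], [-0.66,-0.45]] @ diag([1.0991325977624364, 0.0027445465924137336]) @ [[0.67,-0.74], [0.74,0.67]]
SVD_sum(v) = [[-0.03,0.03], [0.55,-0.61], [-0.49,0.54]] + [[-0.0, -0.00], [-0.00, -0.0], [-0.00, -0.00]]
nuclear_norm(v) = 1.10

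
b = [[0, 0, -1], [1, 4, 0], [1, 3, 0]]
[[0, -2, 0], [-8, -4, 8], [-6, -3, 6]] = b@[[0, 0, 0], [-2, -1, 2], [0, 2, 0]]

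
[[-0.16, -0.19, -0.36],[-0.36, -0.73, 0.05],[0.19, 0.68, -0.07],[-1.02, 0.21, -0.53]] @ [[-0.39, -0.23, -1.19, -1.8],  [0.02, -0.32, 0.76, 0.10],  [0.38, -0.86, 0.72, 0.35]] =[[-0.08, 0.41, -0.21, 0.14], [0.14, 0.27, -0.09, 0.59], [-0.09, -0.20, 0.24, -0.3], [0.2, 0.62, 0.99, 1.67]]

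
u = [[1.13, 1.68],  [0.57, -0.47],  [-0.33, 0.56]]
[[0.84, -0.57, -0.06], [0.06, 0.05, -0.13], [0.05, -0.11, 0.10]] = u@[[0.33, -0.12, -0.17], [0.28, -0.26, 0.08]]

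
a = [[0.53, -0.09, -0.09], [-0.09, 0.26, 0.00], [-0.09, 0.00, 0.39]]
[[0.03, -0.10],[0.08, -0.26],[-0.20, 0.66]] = a @ [[0.03, -0.09], [0.32, -1.04], [-0.51, 1.66]]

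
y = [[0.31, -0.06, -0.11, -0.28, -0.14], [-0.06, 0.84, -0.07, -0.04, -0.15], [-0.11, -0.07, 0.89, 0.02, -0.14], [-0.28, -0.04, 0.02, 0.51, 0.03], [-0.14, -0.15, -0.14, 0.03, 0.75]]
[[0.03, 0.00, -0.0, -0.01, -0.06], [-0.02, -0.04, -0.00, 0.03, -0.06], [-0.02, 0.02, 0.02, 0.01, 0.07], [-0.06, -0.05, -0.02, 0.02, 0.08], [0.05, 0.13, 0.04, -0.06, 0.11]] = y @ [[-0.04, 0.02, 0.01, -0.04, 0.08], [-0.03, -0.02, 0.01, 0.02, -0.02], [-0.02, 0.05, 0.04, -0.01, 0.11], [-0.15, -0.1, -0.03, 0.02, 0.19], [0.06, 0.18, 0.07, -0.09, 0.17]]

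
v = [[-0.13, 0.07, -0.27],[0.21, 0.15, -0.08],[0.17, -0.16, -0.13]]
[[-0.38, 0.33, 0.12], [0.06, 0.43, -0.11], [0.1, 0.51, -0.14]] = v@ [[0.91, 1.41, -0.69], [-0.39, -0.11, 0.20], [0.88, -1.92, -0.05]]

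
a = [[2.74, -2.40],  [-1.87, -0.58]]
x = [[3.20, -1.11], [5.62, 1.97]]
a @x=[[-4.72,  -7.77], [-9.24,  0.93]]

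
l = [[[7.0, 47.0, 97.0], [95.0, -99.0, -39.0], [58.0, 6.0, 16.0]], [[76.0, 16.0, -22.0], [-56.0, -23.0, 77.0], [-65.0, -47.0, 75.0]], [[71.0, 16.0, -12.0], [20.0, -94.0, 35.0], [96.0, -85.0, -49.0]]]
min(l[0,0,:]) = 7.0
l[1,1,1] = -23.0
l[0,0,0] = 7.0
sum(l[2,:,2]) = -26.0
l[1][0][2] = -22.0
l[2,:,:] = [[71.0, 16.0, -12.0], [20.0, -94.0, 35.0], [96.0, -85.0, -49.0]]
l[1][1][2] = 77.0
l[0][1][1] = -99.0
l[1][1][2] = 77.0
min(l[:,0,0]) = 7.0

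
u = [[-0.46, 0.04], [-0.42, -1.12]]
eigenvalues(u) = [-0.49, -1.09]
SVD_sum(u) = [[-0.06, -0.13], [-0.47, -1.10]] + [[-0.4, 0.17], [0.05, -0.02]]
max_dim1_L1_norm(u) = 1.54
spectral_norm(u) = 1.20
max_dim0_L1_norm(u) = 1.16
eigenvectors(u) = [[0.83, -0.06], [-0.55, 1.00]]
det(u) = 0.53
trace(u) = -1.58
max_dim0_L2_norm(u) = 1.12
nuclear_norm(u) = 1.65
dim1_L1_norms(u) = [0.5, 1.54]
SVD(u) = [[0.12,0.99], [0.99,-0.12]] @ diag([1.2035887525221638, 0.4420114419357732]) @ [[-0.39, -0.92], [-0.92, 0.39]]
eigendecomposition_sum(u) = [[-0.51,  -0.03], [0.34,  0.02]] + [[0.05,0.07],[-0.76,-1.14]]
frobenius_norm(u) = 1.28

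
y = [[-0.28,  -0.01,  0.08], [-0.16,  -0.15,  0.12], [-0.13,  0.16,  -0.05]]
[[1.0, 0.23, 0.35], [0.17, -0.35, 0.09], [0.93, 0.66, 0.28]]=y @ [[-3.61, -1.14, -1.34], [2.97, 2.94, 0.59], [0.28, -0.73, -0.28]]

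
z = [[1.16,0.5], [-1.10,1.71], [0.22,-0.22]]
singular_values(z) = [2.07, 1.24]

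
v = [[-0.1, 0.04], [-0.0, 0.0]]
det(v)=0.000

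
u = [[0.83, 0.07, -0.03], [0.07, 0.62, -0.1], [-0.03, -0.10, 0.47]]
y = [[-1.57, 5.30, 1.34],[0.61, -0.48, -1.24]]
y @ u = [[-0.97, 3.04, 0.15],[0.51, -0.13, -0.55]]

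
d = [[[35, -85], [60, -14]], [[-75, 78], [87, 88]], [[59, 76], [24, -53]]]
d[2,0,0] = 59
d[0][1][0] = 60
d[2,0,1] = 76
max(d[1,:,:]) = 88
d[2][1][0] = 24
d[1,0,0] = -75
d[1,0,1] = 78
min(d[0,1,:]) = -14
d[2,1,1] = -53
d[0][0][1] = -85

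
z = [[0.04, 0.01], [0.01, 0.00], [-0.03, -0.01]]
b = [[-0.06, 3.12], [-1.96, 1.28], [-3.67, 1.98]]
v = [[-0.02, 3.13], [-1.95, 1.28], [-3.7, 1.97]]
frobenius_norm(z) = 0.05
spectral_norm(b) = 5.13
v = b + z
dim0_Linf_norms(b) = [3.67, 3.12]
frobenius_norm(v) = 5.73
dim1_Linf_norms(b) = [3.12, 1.96, 3.67]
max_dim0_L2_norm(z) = 0.05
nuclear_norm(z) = 0.06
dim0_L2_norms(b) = [4.16, 3.91]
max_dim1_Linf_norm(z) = 0.04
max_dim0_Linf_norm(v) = 3.7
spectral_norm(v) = 5.13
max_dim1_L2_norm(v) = 4.19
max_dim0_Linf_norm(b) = 3.67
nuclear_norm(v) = 7.68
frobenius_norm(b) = 5.71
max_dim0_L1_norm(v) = 6.38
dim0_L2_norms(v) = [4.18, 3.91]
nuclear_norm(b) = 7.64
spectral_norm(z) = 0.05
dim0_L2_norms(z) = [0.05, 0.01]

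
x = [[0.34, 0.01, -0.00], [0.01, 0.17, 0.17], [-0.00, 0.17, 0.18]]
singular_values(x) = [0.35, 0.34, 0.0]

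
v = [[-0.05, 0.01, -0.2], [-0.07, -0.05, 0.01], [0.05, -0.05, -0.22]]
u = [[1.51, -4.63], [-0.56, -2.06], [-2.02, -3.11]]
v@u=[[0.32, 0.83], [-0.1, 0.40], [0.55, 0.56]]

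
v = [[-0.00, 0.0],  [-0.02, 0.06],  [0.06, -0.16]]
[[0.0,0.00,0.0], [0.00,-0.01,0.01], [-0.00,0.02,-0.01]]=v @ [[0.03, -0.15, 0.12], [0.03, -0.16, 0.13]]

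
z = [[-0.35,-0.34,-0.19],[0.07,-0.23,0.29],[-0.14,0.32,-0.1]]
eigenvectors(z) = [[0.69+0.00j, (0.69-0j), -0.53+0.00j],[(0.22-0.51j), 0.22+0.51j, (0.42+0j)],[-0.10+0.45j, (-0.1-0.45j), (0.73+0j)]]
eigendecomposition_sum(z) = [[-0.18+0.13j, (-0.13-0.14j), -0.05+0.17j], [0.04+0.18j, (-0.14+0.05j), (0.11+0.1j)], [-0.06-0.14j, 0.11-0.07j, -0.11-0.06j]] + [[-0.18-0.13j, (-0.13+0.14j), (-0.05-0.17j)], [0.04-0.18j, (-0.14-0.05j), (0.11-0.1j)], [-0.06+0.14j, 0.11+0.07j, (-0.11+0.06j)]] + [[(0.01-0j), (-0.07+0j), -0.08-0.00j], [-0.01+0.00j, 0.06-0.00j, 0.07+0.00j], [(-0.02+0j), (0.1-0j), (0.11+0j)]]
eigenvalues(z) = [(-0.43+0.13j), (-0.43-0.13j), (0.19+0j)]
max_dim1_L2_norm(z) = 0.52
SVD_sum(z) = [[-0.18, -0.42, -0.03], [-0.07, -0.15, -0.01], [0.09, 0.21, 0.01]] + [[-0.15, 0.08, -0.18], [0.20, -0.10, 0.23], [-0.16, 0.08, -0.19]] + [[-0.01, 0.00, 0.01], [-0.07, 0.02, 0.07], [-0.07, 0.03, 0.07]]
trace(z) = -0.68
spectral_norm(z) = 0.54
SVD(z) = [[-0.85, -0.51, -0.12], [-0.31, 0.67, -0.68], [0.43, -0.54, -0.73]] @ diag([0.5423808494026764, 0.4828936960230244, 0.14400240464122108]) @ [[0.40, 0.92, 0.05], [0.62, -0.31, 0.72], [0.67, -0.25, -0.70]]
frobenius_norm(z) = 0.74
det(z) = 0.04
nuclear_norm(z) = 1.17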